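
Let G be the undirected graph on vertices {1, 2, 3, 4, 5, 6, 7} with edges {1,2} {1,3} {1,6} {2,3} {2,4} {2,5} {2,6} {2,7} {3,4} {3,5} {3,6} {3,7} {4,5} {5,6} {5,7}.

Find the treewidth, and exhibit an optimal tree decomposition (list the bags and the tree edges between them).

Each bag holds 4 vertices, so the decomposition has width 3, which upper-bounds the treewidth. Conversely, {1, 2, 3, 6} is a clique of size 4, and the vertices of any clique must share a bag in every tree decomposition; so some bag has ≥ 4 vertices and tw(G) ≥ 3. Hence tw(G) = 3 exactly.

Treewidth 3.
Bags: B1 = {2, 3, 5, 6}  B2 = {2, 3, 5, 7}  B3 = {1, 2, 3, 6}  B4 = {2, 3, 4, 5}
Tree: B1–B2, B1–B3, B2–B4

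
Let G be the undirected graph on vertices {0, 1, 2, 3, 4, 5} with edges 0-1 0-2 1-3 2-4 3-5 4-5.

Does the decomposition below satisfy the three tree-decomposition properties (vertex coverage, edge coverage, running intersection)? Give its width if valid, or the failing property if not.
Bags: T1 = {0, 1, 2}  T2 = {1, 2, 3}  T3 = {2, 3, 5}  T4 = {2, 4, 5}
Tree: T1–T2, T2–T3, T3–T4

Yes; width 2.

Checking the three conditions: (i) the bags cover all of {0, 1, 2, 3, 4, 5}; (ii) for each edge, some bag contains both endpoints; (iii) the bags containing any fixed vertex form a subtree. All hold, so the decomposition is valid with width 3 − 1 = 2.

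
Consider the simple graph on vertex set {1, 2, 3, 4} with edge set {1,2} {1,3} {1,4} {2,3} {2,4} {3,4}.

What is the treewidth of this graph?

3

A width-3 tree decomposition is:
Bags: B1 = {1, 2, 3, 4}
Tree: (single bag)
A single bag containing all 4 vertices is trivially a valid decomposition of width 3. On the other hand G contains the 4-clique {1, 2, 3, 4}. A clique must lie in a single bag of any decomposition, so no decomposition can have width below 3. Combining the bounds, tw(G) = 3.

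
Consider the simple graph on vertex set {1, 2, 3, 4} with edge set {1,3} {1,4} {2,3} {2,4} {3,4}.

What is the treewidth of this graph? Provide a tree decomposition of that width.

Every bag has size at most 3, so the width is 3 − 1 = 2 and tw(G) ≤ 2. Conversely, {1, 3, 4} is a clique of size 3, and the vertices of any clique must share a bag in every tree decomposition; so some bag has ≥ 3 vertices and tw(G) ≥ 2. Therefore the treewidth is 2.

Treewidth 2.
Bags: B1 = {1, 3, 4}  B2 = {2, 3, 4}
Tree: B1–B2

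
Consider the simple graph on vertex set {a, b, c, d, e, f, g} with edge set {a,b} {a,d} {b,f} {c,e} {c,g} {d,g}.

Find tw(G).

A width-1 tree decomposition is:
Bags: B1 = {b, f}  B2 = {a, b}  B3 = {a, d}  B4 = {d, g}  B5 = {c, g}  B6 = {c, e}
Tree: B1–B2, B2–B3, B3–B4, B4–B5, B5–B6
Each bag holds 2 vertices, so the decomposition has width 1, which upper-bounds the treewidth. Since G has at least one edge (e.g. f–b), it is not an edgeless graph, so tw(G) ≥ 1. Hence tw(G) = 1 exactly.

1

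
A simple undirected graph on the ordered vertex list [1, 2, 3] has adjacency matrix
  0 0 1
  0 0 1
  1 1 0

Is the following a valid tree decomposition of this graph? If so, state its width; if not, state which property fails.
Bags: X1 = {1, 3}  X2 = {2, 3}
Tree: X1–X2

Checking the three conditions: (i) the bags cover all of {1, 2, 3}; (ii) for each edge, some bag contains both endpoints; (iii) the bags containing any fixed vertex form a subtree. All hold, so the decomposition is valid with width 2 − 1 = 1.

Yes; width 1.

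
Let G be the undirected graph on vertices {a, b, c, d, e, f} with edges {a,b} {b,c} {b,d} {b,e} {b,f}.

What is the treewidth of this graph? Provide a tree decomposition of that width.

Treewidth 1.
One such decomposition:
Bags: B1 = {a, b}  B2 = {b, f}  B3 = {b, d}  B4 = {b, c}  B5 = {b, e}
Tree: B1–B2, B2–B3, B3–B4, B4–B5

Every bag has size at most 2, so the width is 2 − 1 = 1 and tw(G) ≤ 1. Any graph with an edge has treewidth ≥ 1, and G has the edge b–a. Therefore the treewidth is 1.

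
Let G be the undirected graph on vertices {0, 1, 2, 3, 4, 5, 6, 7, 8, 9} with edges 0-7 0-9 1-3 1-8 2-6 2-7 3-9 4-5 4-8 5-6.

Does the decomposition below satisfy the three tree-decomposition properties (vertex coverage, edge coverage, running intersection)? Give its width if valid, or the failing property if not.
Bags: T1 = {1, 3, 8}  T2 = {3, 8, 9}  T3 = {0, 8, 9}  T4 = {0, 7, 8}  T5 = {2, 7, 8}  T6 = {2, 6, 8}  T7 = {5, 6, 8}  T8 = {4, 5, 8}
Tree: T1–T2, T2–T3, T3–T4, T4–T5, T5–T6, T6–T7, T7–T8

Checking the three conditions: (i) the bags cover all of {0, 1, 2, 3, 4, 5, 6, 7, 8, 9}; (ii) for each edge, some bag contains both endpoints; (iii) the bags containing any fixed vertex form a subtree. All hold, so the decomposition is valid with width 3 − 1 = 2.

Yes; width 2.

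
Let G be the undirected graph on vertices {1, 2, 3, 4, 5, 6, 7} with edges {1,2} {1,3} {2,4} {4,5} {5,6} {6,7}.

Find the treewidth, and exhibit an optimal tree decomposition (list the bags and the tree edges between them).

Treewidth 1.
One optimal decomposition is:
Bags: B1 = {2, 4}  B2 = {4, 5}  B3 = {5, 6}  B4 = {6, 7}  B5 = {1, 2}  B6 = {1, 3}
Tree: B1–B2, B2–B3, B3–B4, B1–B5, B5–B6

Each bag holds 2 vertices, so the decomposition has width 1, which upper-bounds the treewidth. Since G has at least one edge (e.g. 2–4), it is not an edgeless graph, so tw(G) ≥ 1. The upper and lower bounds meet at 1, so that is the treewidth.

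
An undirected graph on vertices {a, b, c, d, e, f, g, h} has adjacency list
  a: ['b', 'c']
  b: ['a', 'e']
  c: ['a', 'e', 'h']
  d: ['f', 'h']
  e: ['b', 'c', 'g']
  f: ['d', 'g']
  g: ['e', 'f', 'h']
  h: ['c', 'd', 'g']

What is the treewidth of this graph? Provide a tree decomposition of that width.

The largest bag has 3 vertices, giving width 2; this decomposition certifies tw(G) ≤ 2. Since b–a–c–e–b is a cycle in G, G is not acyclic. Forests are exactly the graphs of treewidth ≤ 1, so tw(G) ≥ 2. Hence tw(G) = 2 exactly.

Treewidth 2.
Bags: B1 = {a, b, e}  B2 = {a, c, e}  B3 = {c, e, g}  B4 = {c, g, h}  B5 = {f, g, h}  B6 = {d, f, h}
Tree: B1–B2, B2–B3, B3–B4, B4–B5, B5–B6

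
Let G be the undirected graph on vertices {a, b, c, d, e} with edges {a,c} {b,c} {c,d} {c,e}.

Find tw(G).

A width-1 tree decomposition is:
Bags: B1 = {a, c}  B2 = {c, e}  B3 = {c, d}  B4 = {b, c}
Tree: B1–B2, B2–B3, B3–B4
Each bag holds 2 vertices, so the decomposition has width 1, which upper-bounds the treewidth. G has an edge, so its treewidth is at least 1. Hence tw(G) = 1 exactly.

1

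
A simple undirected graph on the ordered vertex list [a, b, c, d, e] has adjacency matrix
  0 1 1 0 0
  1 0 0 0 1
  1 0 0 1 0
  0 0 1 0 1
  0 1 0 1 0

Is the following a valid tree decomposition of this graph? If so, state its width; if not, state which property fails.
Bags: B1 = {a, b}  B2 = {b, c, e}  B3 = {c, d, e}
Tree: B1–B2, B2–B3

No — edge (c,a) lies in no bag.

A tree decomposition must satisfy three properties: every vertex lies in some bag; for every edge, both endpoints lie together in some bag; and for every vertex, the bags containing it form a connected subtree. Here edge (c,a) lies in no bag, so the decomposition is invalid.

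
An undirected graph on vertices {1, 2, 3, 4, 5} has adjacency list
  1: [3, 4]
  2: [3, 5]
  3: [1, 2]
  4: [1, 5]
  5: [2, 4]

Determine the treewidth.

2

A width-2 tree decomposition is:
Bags: B1 = {1, 3, 4}  B2 = {3, 4, 5}  B3 = {2, 3, 5}
Tree: B1–B2, B2–B3
Each bag holds 3 vertices, so the decomposition has width 2, which upper-bounds the treewidth. The edges 3–1–4–5–2–3 form a cycle, so G is not a tree and its treewidth is at least 2. Combining the bounds, tw(G) = 2.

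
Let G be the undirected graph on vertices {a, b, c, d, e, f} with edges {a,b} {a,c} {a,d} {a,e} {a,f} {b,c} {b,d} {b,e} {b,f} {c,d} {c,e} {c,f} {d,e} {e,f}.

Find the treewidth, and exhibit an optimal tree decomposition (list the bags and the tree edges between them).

Treewidth 4.
One optimal decomposition is:
Bags: B1 = {a, b, c, d, e}  B2 = {a, b, c, e, f}
Tree: B1–B2

Each bag holds 5 vertices, so the decomposition has width 4, which upper-bounds the treewidth. For the lower bound, the 5 vertices {a, b, c, d, e} are pairwise adjacent, and any tree decomposition puts a clique entirely inside one bag — forcing width ≥ 4. Combining the bounds, tw(G) = 4.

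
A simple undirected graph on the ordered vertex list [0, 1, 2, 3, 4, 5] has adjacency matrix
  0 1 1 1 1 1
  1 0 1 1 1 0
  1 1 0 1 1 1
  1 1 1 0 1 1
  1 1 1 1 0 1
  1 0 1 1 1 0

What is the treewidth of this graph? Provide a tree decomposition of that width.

Treewidth 4.
One optimal decomposition is:
Bags: B1 = {0, 2, 3, 4, 5}  B2 = {0, 1, 2, 3, 4}
Tree: B1–B2

Each bag holds 5 vertices, so the decomposition has width 4, which upper-bounds the treewidth. For the lower bound, the 5 vertices {0, 1, 2, 3, 4} are pairwise adjacent, and any tree decomposition puts a clique entirely inside one bag — forcing width ≥ 4. The upper and lower bounds meet at 4, so that is the treewidth.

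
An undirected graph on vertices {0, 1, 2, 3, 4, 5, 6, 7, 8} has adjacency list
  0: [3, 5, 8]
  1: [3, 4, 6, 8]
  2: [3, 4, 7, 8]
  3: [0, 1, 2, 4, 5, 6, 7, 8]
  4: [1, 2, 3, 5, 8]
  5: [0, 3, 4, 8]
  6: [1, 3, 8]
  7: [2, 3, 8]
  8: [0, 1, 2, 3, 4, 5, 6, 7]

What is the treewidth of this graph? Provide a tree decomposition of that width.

The largest bag has 4 vertices, giving width 3; this decomposition certifies tw(G) ≤ 3. On the other hand G contains the 4-clique {0, 3, 5, 8}. A clique must lie in a single bag of any decomposition, so no decomposition can have width below 3. Therefore the treewidth is 3.

Treewidth 3.
One such decomposition:
Bags: B1 = {3, 4, 5, 8}  B2 = {0, 3, 5, 8}  B3 = {1, 3, 4, 8}  B4 = {2, 3, 4, 8}  B5 = {1, 3, 6, 8}  B6 = {2, 3, 7, 8}
Tree: B1–B2, B1–B3, B1–B4, B3–B5, B4–B6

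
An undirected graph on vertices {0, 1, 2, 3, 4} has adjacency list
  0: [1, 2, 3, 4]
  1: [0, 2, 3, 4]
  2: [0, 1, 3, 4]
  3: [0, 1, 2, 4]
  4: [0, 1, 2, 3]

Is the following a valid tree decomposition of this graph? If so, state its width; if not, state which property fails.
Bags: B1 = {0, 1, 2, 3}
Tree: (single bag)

No — vertex 4 appears in no bag.

A tree decomposition must satisfy three properties: every vertex lies in some bag; for every edge, both endpoints lie together in some bag; and for every vertex, the bags containing it form a connected subtree. Here vertex 4 appears in no bag, so the decomposition is invalid.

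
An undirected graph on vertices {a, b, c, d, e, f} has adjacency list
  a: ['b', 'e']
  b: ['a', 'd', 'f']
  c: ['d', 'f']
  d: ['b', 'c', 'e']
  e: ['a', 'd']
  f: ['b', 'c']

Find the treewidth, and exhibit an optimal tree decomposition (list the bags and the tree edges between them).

Treewidth 2.
Bags: B1 = {a, b, e}  B2 = {b, d, e}  B3 = {b, d, f}  B4 = {c, d, f}
Tree: B1–B2, B2–B3, B3–B4

Each bag holds 3 vertices, so the decomposition has width 2, which upper-bounds the treewidth. For the lower bound, G contains the cycle a–e–d–b–a, so G is not a forest; only forests have treewidth ≤ 1, hence tw(G) ≥ 2. Therefore the treewidth is 2.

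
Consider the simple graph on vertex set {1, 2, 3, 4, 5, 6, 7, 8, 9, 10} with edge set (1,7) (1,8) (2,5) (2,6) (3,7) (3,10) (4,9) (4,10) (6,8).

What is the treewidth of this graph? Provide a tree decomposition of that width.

Treewidth 1.
Bags: B1 = {2, 5}  B2 = {2, 6}  B3 = {6, 8}  B4 = {1, 8}  B5 = {1, 7}  B6 = {3, 7}  B7 = {3, 10}  B8 = {4, 10}  B9 = {4, 9}
Tree: B1–B2, B2–B3, B3–B4, B4–B5, B5–B6, B6–B7, B7–B8, B8–B9

The largest bag has 2 vertices, giving width 1; this decomposition certifies tw(G) ≤ 1. G has an edge, so its treewidth is at least 1. Hence tw(G) = 1 exactly.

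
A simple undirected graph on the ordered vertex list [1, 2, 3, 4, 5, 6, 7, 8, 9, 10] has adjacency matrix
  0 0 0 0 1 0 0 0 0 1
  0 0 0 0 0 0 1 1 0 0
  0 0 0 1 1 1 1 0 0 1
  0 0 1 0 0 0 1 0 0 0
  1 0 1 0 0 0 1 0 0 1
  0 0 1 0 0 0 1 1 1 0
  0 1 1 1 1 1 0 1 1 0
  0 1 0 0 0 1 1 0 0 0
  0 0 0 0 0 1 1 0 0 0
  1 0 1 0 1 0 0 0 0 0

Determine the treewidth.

2

A width-2 tree decomposition is:
Bags: B1 = {3, 6, 7}  B2 = {3, 5, 7}  B3 = {6, 7, 8}  B4 = {3, 5, 10}  B5 = {2, 7, 8}  B6 = {1, 5, 10}  B7 = {6, 7, 9}  B8 = {3, 4, 7}
Tree: B1–B2, B1–B3, B2–B4, B3–B5, B4–B6, B3–B7, B1–B8
Each bag holds 3 vertices, so the decomposition has width 2, which upper-bounds the treewidth. Conversely, {1, 5, 10} is a clique of size 3, and the vertices of any clique must share a bag in every tree decomposition; so some bag has ≥ 3 vertices and tw(G) ≥ 2. Hence tw(G) = 2 exactly.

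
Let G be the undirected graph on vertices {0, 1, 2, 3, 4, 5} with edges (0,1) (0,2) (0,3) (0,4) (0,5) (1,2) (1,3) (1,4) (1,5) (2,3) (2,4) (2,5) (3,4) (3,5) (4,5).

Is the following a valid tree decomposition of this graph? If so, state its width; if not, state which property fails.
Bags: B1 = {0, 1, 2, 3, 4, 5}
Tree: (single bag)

Checking the three conditions: (i) the bags cover all of {0, 1, 2, 3, 4, 5}; (ii) for each edge, some bag contains both endpoints; (iii) the bags containing any fixed vertex form a subtree. All hold, so the decomposition is valid with width 6 − 1 = 5.

Yes; width 5.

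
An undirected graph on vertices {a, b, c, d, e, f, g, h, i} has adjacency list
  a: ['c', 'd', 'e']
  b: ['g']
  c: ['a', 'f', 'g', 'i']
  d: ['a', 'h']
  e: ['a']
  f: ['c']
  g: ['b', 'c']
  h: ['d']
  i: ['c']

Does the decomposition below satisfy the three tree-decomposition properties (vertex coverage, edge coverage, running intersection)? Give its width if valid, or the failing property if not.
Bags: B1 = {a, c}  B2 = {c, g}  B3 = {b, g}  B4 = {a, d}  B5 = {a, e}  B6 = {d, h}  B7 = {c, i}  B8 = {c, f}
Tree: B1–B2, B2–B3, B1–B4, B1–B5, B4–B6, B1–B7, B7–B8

Yes; width 1.

Every vertex of G appears in some bag (union = {a, b, c, d, e, f, g, h, i}); every edge is covered by a bag; and for each vertex v the set of bags containing v is connected in the bag tree. The decomposition is therefore valid. The largest bag has 2 vertices, so the width is 1.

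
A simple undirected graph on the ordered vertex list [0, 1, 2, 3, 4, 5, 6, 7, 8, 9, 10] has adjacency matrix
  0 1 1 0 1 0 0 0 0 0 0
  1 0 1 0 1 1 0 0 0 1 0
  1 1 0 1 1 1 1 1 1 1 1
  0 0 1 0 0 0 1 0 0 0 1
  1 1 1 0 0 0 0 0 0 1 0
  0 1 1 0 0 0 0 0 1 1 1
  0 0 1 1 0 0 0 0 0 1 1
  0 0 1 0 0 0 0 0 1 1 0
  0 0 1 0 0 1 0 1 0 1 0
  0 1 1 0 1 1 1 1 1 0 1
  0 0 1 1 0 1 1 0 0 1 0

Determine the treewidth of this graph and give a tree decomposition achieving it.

The largest bag has 4 vertices, giving width 3; this decomposition certifies tw(G) ≤ 3. On the other hand G contains the 4-clique {0, 1, 2, 4}. A clique must lie in a single bag of any decomposition, so no decomposition can have width below 3. The upper and lower bounds meet at 3, so that is the treewidth.

Treewidth 3.
One optimal decomposition is:
Bags: B1 = {2, 5, 9, 10}  B2 = {1, 2, 5, 9}  B3 = {2, 6, 9, 10}  B4 = {2, 5, 8, 9}  B5 = {1, 2, 4, 9}  B6 = {2, 7, 8, 9}  B7 = {2, 3, 6, 10}  B8 = {0, 1, 2, 4}
Tree: B1–B2, B1–B3, B1–B4, B2–B5, B4–B6, B3–B7, B5–B8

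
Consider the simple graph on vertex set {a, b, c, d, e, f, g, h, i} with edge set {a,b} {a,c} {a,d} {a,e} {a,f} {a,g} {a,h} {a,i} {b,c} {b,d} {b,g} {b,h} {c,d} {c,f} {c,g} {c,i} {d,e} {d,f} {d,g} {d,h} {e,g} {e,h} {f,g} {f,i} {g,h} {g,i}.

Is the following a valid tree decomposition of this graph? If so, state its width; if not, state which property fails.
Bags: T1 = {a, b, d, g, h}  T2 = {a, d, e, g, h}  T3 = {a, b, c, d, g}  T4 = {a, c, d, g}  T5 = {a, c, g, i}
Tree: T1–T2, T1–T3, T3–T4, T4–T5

No — vertex f appears in no bag.

A tree decomposition must satisfy three properties: every vertex lies in some bag; for every edge, both endpoints lie together in some bag; and for every vertex, the bags containing it form a connected subtree. Here vertex f appears in no bag, so the decomposition is invalid.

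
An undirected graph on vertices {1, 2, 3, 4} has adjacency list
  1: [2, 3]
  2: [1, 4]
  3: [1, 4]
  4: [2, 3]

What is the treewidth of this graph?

A width-2 tree decomposition is:
Bags: B1 = {2, 3, 4}  B2 = {1, 2, 3}
Tree: B1–B2
Each bag holds 3 vertices, so the decomposition has width 2, which upper-bounds the treewidth. The edges 2–4–3–1–2 form a cycle, so G is not a tree and its treewidth is at least 2. Therefore the treewidth is 2.

2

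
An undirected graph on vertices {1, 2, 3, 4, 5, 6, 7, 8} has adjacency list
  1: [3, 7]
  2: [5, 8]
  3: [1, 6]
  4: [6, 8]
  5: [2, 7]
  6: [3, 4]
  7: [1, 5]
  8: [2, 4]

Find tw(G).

A width-2 tree decomposition is:
Bags: B1 = {4, 6, 8}  B2 = {2, 6, 8}  B3 = {2, 5, 6}  B4 = {5, 6, 7}  B5 = {1, 6, 7}  B6 = {1, 3, 6}
Tree: B1–B2, B2–B3, B3–B4, B4–B5, B5–B6
Each bag holds 3 vertices, so the decomposition has width 2, which upper-bounds the treewidth. The edges 6–4–8–2–5–7–1–3–6 form a cycle, so G is not a tree and its treewidth is at least 2. Combining the bounds, tw(G) = 2.

2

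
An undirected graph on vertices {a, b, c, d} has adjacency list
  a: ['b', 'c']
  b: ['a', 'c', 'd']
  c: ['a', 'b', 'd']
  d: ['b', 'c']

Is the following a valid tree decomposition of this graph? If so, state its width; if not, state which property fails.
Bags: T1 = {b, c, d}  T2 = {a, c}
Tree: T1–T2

No — edge (b,a) lies in no bag.

A tree decomposition must satisfy three properties: every vertex lies in some bag; for every edge, both endpoints lie together in some bag; and for every vertex, the bags containing it form a connected subtree. Here edge (b,a) lies in no bag, so the decomposition is invalid.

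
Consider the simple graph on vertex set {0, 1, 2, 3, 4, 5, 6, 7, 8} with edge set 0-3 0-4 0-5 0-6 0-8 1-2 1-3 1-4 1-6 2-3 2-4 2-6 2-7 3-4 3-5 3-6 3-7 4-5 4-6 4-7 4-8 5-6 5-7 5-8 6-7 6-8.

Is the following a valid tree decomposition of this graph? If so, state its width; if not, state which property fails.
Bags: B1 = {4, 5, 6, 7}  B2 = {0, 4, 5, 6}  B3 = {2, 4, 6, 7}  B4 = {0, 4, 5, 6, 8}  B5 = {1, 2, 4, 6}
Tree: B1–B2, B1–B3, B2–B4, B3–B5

No — vertex 3 appears in no bag.

A tree decomposition must satisfy three properties: every vertex lies in some bag; for every edge, both endpoints lie together in some bag; and for every vertex, the bags containing it form a connected subtree. Here vertex 3 appears in no bag, so the decomposition is invalid.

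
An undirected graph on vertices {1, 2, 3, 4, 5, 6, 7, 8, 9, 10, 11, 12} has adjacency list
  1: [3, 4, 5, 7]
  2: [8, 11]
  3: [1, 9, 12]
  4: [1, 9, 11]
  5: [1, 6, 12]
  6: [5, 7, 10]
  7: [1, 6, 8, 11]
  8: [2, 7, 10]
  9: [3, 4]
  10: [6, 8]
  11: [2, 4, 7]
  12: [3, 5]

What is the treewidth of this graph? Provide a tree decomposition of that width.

Every bag has size at most 4, so the width is 4 − 1 = 3 and tw(G) ≤ 3. For the lower bound: the 4 vertex sets {2,8,10}, {11}, {7}, {1,4,5,6} are disjoint, each induces a connected subgraph, and every pair is joined by at least one edge of G. Contracting each set to a single vertex therefore yields K_{4} as a minor, and since treewidth is minor-monotone, tw(G) ≥ tw(K_{4}) = 3. Combining the bounds, tw(G) = 3.

Treewidth 3.
Bags: B1 = {2, 8, 10, 11}  B2 = {7, 8, 10, 11}  B3 = {6, 7, 10, 11}  B4 = {4, 6, 7, 11}  B5 = {1, 4, 6, 7}  B6 = {1, 4, 5, 6}  B7 = {1, 4, 5, 9}  B8 = {1, 3, 5, 9}  B9 = {3, 5, 9, 12}
Tree: B1–B2, B2–B3, B3–B4, B4–B5, B5–B6, B6–B7, B7–B8, B8–B9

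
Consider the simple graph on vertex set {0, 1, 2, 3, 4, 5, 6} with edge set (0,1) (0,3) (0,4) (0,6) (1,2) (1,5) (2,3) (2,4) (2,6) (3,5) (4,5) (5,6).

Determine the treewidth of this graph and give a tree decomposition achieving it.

Every bag has size at most 4, so the width is 4 − 1 = 3 and tw(G) ≤ 3. For the lower bound: the 4 vertex sets {1,5}, {0,6}, {2}, {3} are disjoint, each induces a connected subgraph, and every pair is joined by at least one edge of G. Contracting each set to a single vertex therefore yields K_{4} as a minor, and since treewidth is minor-monotone, tw(G) ≥ tw(K_{4}) = 3. Therefore the treewidth is 3.

Treewidth 3.
One such decomposition:
Bags: B1 = {0, 1, 2, 5}  B2 = {0, 2, 5, 6}  B3 = {0, 2, 3, 5}  B4 = {0, 2, 4, 5}
Tree: B1–B2, B2–B3, B3–B4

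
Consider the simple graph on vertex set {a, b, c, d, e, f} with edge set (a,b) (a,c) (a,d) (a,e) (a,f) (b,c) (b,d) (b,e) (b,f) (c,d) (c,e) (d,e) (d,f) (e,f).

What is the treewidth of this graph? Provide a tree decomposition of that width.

Treewidth 4.
One such decomposition:
Bags: B1 = {a, b, c, d, e}  B2 = {a, b, d, e, f}
Tree: B1–B2

Every bag has size at most 5, so the width is 5 − 1 = 4 and tw(G) ≤ 4. On the other hand G contains the 5-clique {a, b, c, d, e}. A clique must lie in a single bag of any decomposition, so no decomposition can have width below 4. Hence tw(G) = 4 exactly.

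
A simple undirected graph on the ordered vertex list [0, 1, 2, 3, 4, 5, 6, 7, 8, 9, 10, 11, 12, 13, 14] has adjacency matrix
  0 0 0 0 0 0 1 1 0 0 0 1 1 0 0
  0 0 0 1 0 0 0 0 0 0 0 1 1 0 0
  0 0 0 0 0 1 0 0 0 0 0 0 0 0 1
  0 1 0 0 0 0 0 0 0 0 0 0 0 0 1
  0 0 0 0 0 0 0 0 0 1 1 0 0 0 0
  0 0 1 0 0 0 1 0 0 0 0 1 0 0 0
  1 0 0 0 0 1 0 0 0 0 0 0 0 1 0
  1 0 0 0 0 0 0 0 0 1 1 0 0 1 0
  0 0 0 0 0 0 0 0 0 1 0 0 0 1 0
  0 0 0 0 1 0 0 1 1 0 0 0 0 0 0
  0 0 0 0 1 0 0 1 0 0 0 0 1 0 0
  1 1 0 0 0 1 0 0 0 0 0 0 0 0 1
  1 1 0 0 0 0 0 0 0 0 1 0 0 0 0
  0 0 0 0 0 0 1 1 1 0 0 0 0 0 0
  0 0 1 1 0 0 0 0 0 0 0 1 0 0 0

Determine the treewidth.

3

A width-3 tree decomposition is:
Bags: B1 = {2, 3, 5, 14}  B2 = {3, 5, 11, 14}  B3 = {1, 3, 5, 11}  B4 = {1, 5, 6, 11}  B5 = {0, 1, 6, 11}  B6 = {0, 1, 6, 12}  B7 = {0, 6, 12, 13}  B8 = {0, 7, 12, 13}  B9 = {7, 10, 12, 13}  B10 = {7, 8, 10, 13}  B11 = {7, 8, 9, 10}  B12 = {4, 8, 9, 10}
Tree: B1–B2, B2–B3, B3–B4, B4–B5, B5–B6, B6–B7, B7–B8, B8–B9, B9–B10, B10–B11, B11–B12
Every bag has size at most 4, so the width is 4 − 1 = 3 and tw(G) ≤ 3. For the lower bound: the 4 vertex sets {2,3,14}, {5}, {11}, {0,1,6,12} are disjoint, each induces a connected subgraph, and every pair is joined by at least one edge of G. Contracting each set to a single vertex therefore yields K_{4} as a minor, and since treewidth is minor-monotone, tw(G) ≥ tw(K_{4}) = 3. Therefore the treewidth is 3.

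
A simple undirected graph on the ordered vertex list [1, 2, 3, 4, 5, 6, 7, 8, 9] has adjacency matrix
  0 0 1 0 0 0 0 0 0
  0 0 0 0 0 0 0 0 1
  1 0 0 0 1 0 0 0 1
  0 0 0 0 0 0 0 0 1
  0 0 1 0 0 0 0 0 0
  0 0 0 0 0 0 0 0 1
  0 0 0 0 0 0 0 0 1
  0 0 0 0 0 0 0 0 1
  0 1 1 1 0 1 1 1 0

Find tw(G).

1

A width-1 tree decomposition is:
Bags: B1 = {8, 9}  B2 = {6, 9}  B3 = {2, 9}  B4 = {3, 9}  B5 = {7, 9}  B6 = {3, 5}  B7 = {1, 3}  B8 = {4, 9}
Tree: B1–B2, B1–B3, B1–B4, B4–B5, B4–B6, B4–B7, B2–B8
The largest bag has 2 vertices, giving width 1; this decomposition certifies tw(G) ≤ 1. Since G has at least one edge (e.g. 9–8), it is not an edgeless graph, so tw(G) ≥ 1. Combining the bounds, tw(G) = 1.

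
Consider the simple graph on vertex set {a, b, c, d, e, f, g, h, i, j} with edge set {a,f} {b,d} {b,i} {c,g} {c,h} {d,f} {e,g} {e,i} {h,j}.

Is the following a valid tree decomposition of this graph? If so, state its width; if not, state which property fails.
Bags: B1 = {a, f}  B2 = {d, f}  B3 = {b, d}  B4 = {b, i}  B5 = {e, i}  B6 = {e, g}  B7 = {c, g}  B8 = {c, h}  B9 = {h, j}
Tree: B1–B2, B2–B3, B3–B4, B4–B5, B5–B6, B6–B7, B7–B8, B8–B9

Vertex coverage: the bags together contain {a, b, c, d, e, f, g, h, i, j}, the full vertex set. Edge coverage: each edge of G has both endpoints in at least one bag. Running intersection: for every vertex, the bags containing it form a connected subtree. All three properties hold, so this is a valid tree decomposition of width max|bag| − 1 = 1, and hence tw(G) ≤ 1.

Yes; width 1.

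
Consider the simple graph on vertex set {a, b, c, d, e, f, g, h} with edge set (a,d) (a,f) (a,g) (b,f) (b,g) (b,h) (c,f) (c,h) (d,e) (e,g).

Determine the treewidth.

2

A width-2 tree decomposition is:
Bags: B1 = {a, d, e}  B2 = {a, e, g}  B3 = {a, f, g}  B4 = {b, f, g}  B5 = {b, c, f}  B6 = {b, c, h}
Tree: B1–B2, B2–B3, B3–B4, B4–B5, B5–B6
Each bag holds 3 vertices, so the decomposition has width 2, which upper-bounds the treewidth. Since d–e–g–a–d is a cycle in G, G is not acyclic. Forests are exactly the graphs of treewidth ≤ 1, so tw(G) ≥ 2. Combining the bounds, tw(G) = 2.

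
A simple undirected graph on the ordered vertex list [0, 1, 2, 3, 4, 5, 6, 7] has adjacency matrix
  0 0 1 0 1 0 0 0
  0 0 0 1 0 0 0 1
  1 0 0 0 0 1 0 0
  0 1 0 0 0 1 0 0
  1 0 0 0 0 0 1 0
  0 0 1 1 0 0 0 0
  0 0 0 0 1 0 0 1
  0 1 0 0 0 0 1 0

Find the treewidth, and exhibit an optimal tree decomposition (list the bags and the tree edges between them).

Treewidth 2.
Bags: B1 = {0, 2, 5}  B2 = {0, 3, 5}  B3 = {0, 1, 3}  B4 = {0, 1, 7}  B5 = {0, 6, 7}  B6 = {0, 4, 6}
Tree: B1–B2, B2–B3, B3–B4, B4–B5, B5–B6

Every bag has size at most 3, so the width is 3 − 1 = 2 and tw(G) ≤ 2. For the lower bound, G contains the cycle 0–2–5–3–1–7–6–4–0, so G is not a forest; only forests have treewidth ≤ 1, hence tw(G) ≥ 2. The upper and lower bounds meet at 2, so that is the treewidth.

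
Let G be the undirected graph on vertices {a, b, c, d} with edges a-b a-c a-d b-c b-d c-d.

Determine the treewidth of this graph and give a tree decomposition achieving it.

A single bag containing all 4 vertices is trivially a valid decomposition of width 3. For the lower bound, the 4 vertices {a, b, c, d} are pairwise adjacent, and any tree decomposition puts a clique entirely inside one bag — forcing width ≥ 3. Combining the bounds, tw(G) = 3.

Treewidth 3.
One such decomposition:
Bags: B1 = {a, b, c, d}
Tree: (single bag)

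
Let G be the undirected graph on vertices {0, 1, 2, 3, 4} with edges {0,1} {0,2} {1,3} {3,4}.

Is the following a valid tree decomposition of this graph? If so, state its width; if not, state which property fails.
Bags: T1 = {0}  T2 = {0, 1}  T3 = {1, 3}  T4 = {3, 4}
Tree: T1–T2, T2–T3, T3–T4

No — vertex 2 appears in no bag.

A tree decomposition must satisfy three properties: every vertex lies in some bag; for every edge, both endpoints lie together in some bag; and for every vertex, the bags containing it form a connected subtree. Here vertex 2 appears in no bag, so the decomposition is invalid.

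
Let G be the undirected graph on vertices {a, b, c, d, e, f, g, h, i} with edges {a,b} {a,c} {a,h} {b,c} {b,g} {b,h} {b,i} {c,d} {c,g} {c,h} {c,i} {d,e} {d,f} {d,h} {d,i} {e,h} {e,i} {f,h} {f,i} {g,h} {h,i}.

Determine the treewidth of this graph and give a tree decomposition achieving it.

Each bag holds 4 vertices, so the decomposition has width 3, which upper-bounds the treewidth. Conversely, {b, c, g, h} is a clique of size 4, and the vertices of any clique must share a bag in every tree decomposition; so some bag has ≥ 4 vertices and tw(G) ≥ 3. Hence tw(G) = 3 exactly.

Treewidth 3.
Bags: B1 = {b, c, h, i}  B2 = {a, b, c, h}  B3 = {c, d, h, i}  B4 = {d, f, h, i}  B5 = {d, e, h, i}  B6 = {b, c, g, h}
Tree: B1–B2, B1–B3, B3–B4, B3–B5, B2–B6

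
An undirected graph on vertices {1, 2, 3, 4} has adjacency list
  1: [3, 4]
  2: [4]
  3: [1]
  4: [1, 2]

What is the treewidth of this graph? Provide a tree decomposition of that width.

Treewidth 1.
One optimal decomposition is:
Bags: B1 = {1, 3}  B2 = {1, 4}  B3 = {2, 4}
Tree: B1–B2, B2–B3

The largest bag has 2 vertices, giving width 1; this decomposition certifies tw(G) ≤ 1. Since G has at least one edge (e.g. 3–1), it is not an edgeless graph, so tw(G) ≥ 1. Combining the bounds, tw(G) = 1.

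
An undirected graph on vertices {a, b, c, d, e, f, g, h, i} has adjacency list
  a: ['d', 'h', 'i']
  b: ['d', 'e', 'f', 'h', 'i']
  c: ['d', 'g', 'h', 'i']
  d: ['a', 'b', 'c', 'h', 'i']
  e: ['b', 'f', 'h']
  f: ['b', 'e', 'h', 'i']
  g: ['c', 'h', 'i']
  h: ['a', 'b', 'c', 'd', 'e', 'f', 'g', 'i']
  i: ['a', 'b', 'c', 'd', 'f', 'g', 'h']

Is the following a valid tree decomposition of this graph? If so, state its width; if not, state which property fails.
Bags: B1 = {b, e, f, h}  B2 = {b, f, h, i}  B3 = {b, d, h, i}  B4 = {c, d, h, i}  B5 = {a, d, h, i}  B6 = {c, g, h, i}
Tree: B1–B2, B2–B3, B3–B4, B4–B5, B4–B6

Yes; width 3.

Vertex coverage: the bags together contain {a, b, c, d, e, f, g, h, i}, the full vertex set. Edge coverage: each edge of G has both endpoints in at least one bag. Running intersection: for every vertex, the bags containing it form a connected subtree. All three properties hold, so this is a valid tree decomposition of width max|bag| − 1 = 3, and hence tw(G) ≤ 3.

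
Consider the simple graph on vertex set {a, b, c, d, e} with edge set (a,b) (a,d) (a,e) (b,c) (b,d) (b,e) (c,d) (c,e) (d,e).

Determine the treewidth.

A width-3 tree decomposition is:
Bags: B1 = {a, b, d, e}  B2 = {b, c, d, e}
Tree: B1–B2
The largest bag has 4 vertices, giving width 3; this decomposition certifies tw(G) ≤ 3. For the lower bound, the 4 vertices {b, c, d, e} are pairwise adjacent, and any tree decomposition puts a clique entirely inside one bag — forcing width ≥ 3. The upper and lower bounds meet at 3, so that is the treewidth.

3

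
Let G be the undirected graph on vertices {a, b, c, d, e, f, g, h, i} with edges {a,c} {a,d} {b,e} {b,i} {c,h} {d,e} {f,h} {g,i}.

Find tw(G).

1

A width-1 tree decomposition is:
Bags: B1 = {f, h}  B2 = {c, h}  B3 = {a, c}  B4 = {a, d}  B5 = {d, e}  B6 = {b, e}  B7 = {b, i}  B8 = {g, i}
Tree: B1–B2, B2–B3, B3–B4, B4–B5, B5–B6, B6–B7, B7–B8
Each bag holds 2 vertices, so the decomposition has width 1, which upper-bounds the treewidth. G has an edge, so its treewidth is at least 1. Combining the bounds, tw(G) = 1.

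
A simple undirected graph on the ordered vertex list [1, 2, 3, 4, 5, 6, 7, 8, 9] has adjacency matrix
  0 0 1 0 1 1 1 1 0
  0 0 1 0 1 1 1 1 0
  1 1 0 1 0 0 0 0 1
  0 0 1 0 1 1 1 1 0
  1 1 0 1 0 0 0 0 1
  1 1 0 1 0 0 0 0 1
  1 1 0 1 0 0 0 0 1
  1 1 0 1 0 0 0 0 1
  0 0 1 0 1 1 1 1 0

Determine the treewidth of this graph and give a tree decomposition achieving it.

Each bag holds 5 vertices, so the decomposition has width 4, which upper-bounds the treewidth. For the lower bound: the 5 vertex sets {5,9}, {4,7}, {1,6}, {2}, {3} are disjoint, each induces a connected subgraph, and every pair is joined by at least one edge of G. Contracting each set to a single vertex therefore yields K_{5} as a minor, and since treewidth is minor-monotone, tw(G) ≥ tw(K_{5}) = 4. Therefore the treewidth is 4.

Treewidth 4.
One such decomposition:
Bags: B1 = {1, 2, 4, 5, 9}  B2 = {1, 2, 4, 7, 9}  B3 = {1, 2, 4, 6, 9}  B4 = {1, 2, 3, 4, 9}  B5 = {1, 2, 4, 8, 9}
Tree: B1–B2, B2–B3, B3–B4, B4–B5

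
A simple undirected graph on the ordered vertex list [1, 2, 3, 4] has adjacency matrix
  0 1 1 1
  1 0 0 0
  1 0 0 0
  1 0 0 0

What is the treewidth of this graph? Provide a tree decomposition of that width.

The largest bag has 2 vertices, giving width 1; this decomposition certifies tw(G) ≤ 1. Since G has at least one edge (e.g. 2–1), it is not an edgeless graph, so tw(G) ≥ 1. Combining the bounds, tw(G) = 1.

Treewidth 1.
One such decomposition:
Bags: B1 = {1, 2}  B2 = {1, 3}  B3 = {1, 4}
Tree: B1–B2, B2–B3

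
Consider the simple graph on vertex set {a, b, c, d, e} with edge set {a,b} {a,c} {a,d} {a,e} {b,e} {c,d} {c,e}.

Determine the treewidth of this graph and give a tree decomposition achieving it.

Each bag holds 3 vertices, so the decomposition has width 2, which upper-bounds the treewidth. On the other hand G contains the 3-clique {a, c, d}. A clique must lie in a single bag of any decomposition, so no decomposition can have width below 2. Therefore the treewidth is 2.

Treewidth 2.
One optimal decomposition is:
Bags: B1 = {a, c, d}  B2 = {a, c, e}  B3 = {a, b, e}
Tree: B1–B2, B2–B3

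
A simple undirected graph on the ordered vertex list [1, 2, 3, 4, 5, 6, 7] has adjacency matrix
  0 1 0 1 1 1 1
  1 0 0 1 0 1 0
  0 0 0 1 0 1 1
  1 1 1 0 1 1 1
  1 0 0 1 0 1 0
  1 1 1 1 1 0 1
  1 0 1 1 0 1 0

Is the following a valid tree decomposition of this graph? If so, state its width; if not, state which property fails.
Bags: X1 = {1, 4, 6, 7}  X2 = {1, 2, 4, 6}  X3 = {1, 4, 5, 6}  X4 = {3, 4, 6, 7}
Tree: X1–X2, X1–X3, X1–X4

Yes; width 3.

Vertex coverage: the bags together contain {1, 2, 3, 4, 5, 6, 7}, the full vertex set. Edge coverage: each edge of G has both endpoints in at least one bag. Running intersection: for every vertex, the bags containing it form a connected subtree. All three properties hold, so this is a valid tree decomposition of width max|bag| − 1 = 3, and hence tw(G) ≤ 3.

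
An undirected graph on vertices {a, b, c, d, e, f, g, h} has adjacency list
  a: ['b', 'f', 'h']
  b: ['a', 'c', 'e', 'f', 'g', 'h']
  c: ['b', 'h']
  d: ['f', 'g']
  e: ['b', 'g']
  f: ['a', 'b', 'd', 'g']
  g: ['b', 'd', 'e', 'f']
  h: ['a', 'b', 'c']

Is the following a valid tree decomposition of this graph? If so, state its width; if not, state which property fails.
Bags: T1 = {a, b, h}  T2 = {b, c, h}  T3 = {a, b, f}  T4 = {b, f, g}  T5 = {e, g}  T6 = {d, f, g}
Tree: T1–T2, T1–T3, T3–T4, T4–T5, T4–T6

No — edge (b,e) lies in no bag.

A tree decomposition must satisfy three properties: every vertex lies in some bag; for every edge, both endpoints lie together in some bag; and for every vertex, the bags containing it form a connected subtree. Here edge (b,e) lies in no bag, so the decomposition is invalid.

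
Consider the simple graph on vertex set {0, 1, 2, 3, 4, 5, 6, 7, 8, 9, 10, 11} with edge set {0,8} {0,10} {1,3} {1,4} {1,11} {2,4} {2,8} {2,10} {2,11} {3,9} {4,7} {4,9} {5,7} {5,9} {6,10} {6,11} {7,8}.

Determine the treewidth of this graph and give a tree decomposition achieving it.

The largest bag has 4 vertices, giving width 3; this decomposition certifies tw(G) ≤ 3. For the lower bound: the 4 vertex sets {0,6,10}, {8}, {2}, {1,4,7,11} are disjoint, each induces a connected subgraph, and every pair is joined by at least one edge of G. Contracting each set to a single vertex therefore yields K_{4} as a minor, and since treewidth is minor-monotone, tw(G) ≥ tw(K_{4}) = 3. Hence tw(G) = 3 exactly.

Treewidth 3.
Bags: B1 = {0, 6, 8, 10}  B2 = {2, 6, 8, 10}  B3 = {2, 6, 8, 11}  B4 = {2, 7, 8, 11}  B5 = {2, 4, 7, 11}  B6 = {1, 4, 7, 11}  B7 = {1, 4, 5, 7}  B8 = {1, 4, 5, 9}  B9 = {1, 3, 5, 9}
Tree: B1–B2, B2–B3, B3–B4, B4–B5, B5–B6, B6–B7, B7–B8, B8–B9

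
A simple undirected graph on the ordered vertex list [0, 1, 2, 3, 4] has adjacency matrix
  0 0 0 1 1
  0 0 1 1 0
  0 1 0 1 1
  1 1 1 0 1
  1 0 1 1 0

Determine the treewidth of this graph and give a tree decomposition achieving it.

Each bag holds 3 vertices, so the decomposition has width 2, which upper-bounds the treewidth. Conversely, {0, 3, 4} is a clique of size 3, and the vertices of any clique must share a bag in every tree decomposition; so some bag has ≥ 3 vertices and tw(G) ≥ 2. Combining the bounds, tw(G) = 2.

Treewidth 2.
Bags: B1 = {1, 2, 3}  B2 = {2, 3, 4}  B3 = {0, 3, 4}
Tree: B1–B2, B2–B3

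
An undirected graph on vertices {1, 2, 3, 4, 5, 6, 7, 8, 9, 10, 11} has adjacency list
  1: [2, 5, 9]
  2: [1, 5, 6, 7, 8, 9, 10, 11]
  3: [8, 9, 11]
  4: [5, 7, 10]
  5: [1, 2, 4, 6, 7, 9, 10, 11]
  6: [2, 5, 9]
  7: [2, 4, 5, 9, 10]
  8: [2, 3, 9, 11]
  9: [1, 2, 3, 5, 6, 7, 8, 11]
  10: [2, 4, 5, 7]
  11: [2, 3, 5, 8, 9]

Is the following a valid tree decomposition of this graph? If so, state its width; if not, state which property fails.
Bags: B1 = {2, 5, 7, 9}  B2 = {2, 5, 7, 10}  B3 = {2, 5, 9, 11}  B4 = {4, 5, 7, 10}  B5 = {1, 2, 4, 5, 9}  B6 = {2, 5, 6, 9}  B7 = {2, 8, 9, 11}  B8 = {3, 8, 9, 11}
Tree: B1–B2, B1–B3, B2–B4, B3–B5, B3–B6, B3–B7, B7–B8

A tree decomposition must satisfy three properties: every vertex lies in some bag; for every edge, both endpoints lie together in some bag; and for every vertex, the bags containing it form a connected subtree. Here bags containing vertex 4 are not connected in the tree, so the decomposition is invalid.

No — bags containing vertex 4 are not connected in the tree.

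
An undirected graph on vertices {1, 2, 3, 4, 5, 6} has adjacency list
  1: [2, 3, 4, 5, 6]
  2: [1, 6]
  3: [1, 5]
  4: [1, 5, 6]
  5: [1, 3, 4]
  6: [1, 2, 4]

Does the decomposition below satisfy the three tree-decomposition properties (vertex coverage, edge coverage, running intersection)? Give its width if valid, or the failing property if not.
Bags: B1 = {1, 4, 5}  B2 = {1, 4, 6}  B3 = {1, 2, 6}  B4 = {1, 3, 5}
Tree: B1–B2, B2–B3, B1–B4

Checking the three conditions: (i) the bags cover all of {1, 2, 3, 4, 5, 6}; (ii) for each edge, some bag contains both endpoints; (iii) the bags containing any fixed vertex form a subtree. All hold, so the decomposition is valid with width 3 − 1 = 2.

Yes; width 2.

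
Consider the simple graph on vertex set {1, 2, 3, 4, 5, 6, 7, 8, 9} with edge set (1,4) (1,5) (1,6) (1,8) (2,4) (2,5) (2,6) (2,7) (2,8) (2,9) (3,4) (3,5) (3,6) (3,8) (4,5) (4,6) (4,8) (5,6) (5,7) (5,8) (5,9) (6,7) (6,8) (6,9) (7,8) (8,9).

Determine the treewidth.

4

A width-4 tree decomposition is:
Bags: B1 = {2, 5, 6, 8, 9}  B2 = {2, 5, 6, 7, 8}  B3 = {2, 4, 5, 6, 8}  B4 = {1, 4, 5, 6, 8}  B5 = {3, 4, 5, 6, 8}
Tree: B1–B2, B2–B3, B3–B4, B3–B5
Every bag has size at most 5, so the width is 5 − 1 = 4 and tw(G) ≤ 4. For the lower bound, the 5 vertices {1, 4, 5, 6, 8} are pairwise adjacent, and any tree decomposition puts a clique entirely inside one bag — forcing width ≥ 4. Therefore the treewidth is 4.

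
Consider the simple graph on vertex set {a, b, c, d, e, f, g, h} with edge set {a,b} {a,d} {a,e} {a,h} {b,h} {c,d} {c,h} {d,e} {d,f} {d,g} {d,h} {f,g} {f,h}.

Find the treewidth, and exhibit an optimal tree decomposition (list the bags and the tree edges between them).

Treewidth 2.
Bags: B1 = {d, f, h}  B2 = {c, d, h}  B3 = {a, d, h}  B4 = {d, f, g}  B5 = {a, b, h}  B6 = {a, d, e}
Tree: B1–B2, B1–B3, B1–B4, B3–B5, B3–B6

Every bag has size at most 3, so the width is 3 − 1 = 2 and tw(G) ≤ 2. Conversely, {d, f, g} is a clique of size 3, and the vertices of any clique must share a bag in every tree decomposition; so some bag has ≥ 3 vertices and tw(G) ≥ 2. Hence tw(G) = 2 exactly.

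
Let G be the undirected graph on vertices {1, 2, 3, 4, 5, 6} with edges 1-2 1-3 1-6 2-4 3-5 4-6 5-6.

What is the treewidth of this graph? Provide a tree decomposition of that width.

Treewidth 2.
Bags: B1 = {3, 5, 6}  B2 = {1, 3, 6}  B3 = {1, 4, 6}  B4 = {1, 2, 4}
Tree: B1–B2, B2–B3, B3–B4

The largest bag has 3 vertices, giving width 2; this decomposition certifies tw(G) ≤ 2. Since 5–3–1–6–5 is a cycle in G, G is not acyclic. Forests are exactly the graphs of treewidth ≤ 1, so tw(G) ≥ 2. Combining the bounds, tw(G) = 2.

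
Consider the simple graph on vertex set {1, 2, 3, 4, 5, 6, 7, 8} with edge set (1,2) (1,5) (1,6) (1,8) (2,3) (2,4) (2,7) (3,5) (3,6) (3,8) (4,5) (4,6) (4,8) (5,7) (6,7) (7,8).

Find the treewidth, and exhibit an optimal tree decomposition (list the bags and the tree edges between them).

Treewidth 4.
One optimal decomposition is:
Bags: B1 = {2, 5, 6, 7, 8}  B2 = {2, 3, 5, 6, 8}  B3 = {1, 2, 5, 6, 8}  B4 = {2, 4, 5, 6, 8}
Tree: B1–B2, B2–B3, B3–B4

Every bag has size at most 5, so the width is 5 − 1 = 4 and tw(G) ≤ 4. For the lower bound: the 5 vertex sets {5,7}, {3,6}, {1,2}, {8}, {4} are disjoint, each induces a connected subgraph, and every pair is joined by at least one edge of G. Contracting each set to a single vertex therefore yields K_{5} as a minor, and since treewidth is minor-monotone, tw(G) ≥ tw(K_{5}) = 4. Combining the bounds, tw(G) = 4.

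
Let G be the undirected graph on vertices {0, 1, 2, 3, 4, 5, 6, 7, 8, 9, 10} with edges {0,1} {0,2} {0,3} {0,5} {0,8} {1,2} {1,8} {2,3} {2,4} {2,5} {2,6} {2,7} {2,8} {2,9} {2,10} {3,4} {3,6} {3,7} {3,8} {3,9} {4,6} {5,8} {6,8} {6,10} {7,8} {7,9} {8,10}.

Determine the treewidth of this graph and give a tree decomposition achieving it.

The largest bag has 4 vertices, giving width 3; this decomposition certifies tw(G) ≤ 3. On the other hand G contains the 4-clique {0, 1, 2, 8}. A clique must lie in a single bag of any decomposition, so no decomposition can have width below 3. The upper and lower bounds meet at 3, so that is the treewidth.

Treewidth 3.
One such decomposition:
Bags: B1 = {2, 3, 7, 8}  B2 = {2, 3, 6, 8}  B3 = {0, 2, 3, 8}  B4 = {2, 3, 4, 6}  B5 = {2, 3, 7, 9}  B6 = {0, 1, 2, 8}  B7 = {2, 6, 8, 10}  B8 = {0, 2, 5, 8}
Tree: B1–B2, B2–B3, B2–B4, B1–B5, B3–B6, B2–B7, B3–B8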